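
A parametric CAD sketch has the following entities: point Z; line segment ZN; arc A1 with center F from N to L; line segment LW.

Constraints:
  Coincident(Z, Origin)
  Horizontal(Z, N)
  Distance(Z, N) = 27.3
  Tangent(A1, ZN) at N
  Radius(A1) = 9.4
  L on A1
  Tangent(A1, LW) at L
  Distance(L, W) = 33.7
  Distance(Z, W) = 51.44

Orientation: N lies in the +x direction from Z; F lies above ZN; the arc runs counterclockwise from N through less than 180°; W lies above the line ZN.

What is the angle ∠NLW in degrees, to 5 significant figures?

126.17°

Checks: |FL| = 9.400 ✓; ∠(FL, LW) = 90.00° ✓; |LW| = 33.70 ✓; |ZW| = 51.44 ✓.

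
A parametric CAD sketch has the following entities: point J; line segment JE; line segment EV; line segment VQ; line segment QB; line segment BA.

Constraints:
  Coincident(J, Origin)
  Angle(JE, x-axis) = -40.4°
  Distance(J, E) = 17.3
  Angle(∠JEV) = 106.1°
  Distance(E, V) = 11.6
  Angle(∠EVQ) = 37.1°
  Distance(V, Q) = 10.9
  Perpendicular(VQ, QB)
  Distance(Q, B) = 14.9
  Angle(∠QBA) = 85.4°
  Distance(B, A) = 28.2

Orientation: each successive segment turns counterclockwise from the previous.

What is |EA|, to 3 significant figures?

27.1

J is at the origin; JE runs at -40.4° with length 17.3, so E = (13.2, -11.2). ∠JEV = 106.1° gives EV at 33.5° from the x-axis; with |EV| = 11.6, V = (22.8, -4.81). ∠EVQ = 37.1° gives VQ at 176° from the x-axis; with |VQ| = 10.9, Q = (12.0, -4.13). The perpendicularity gives QB at right angles to VQ, so QB runs at -93.6°; with |QB| = 14.9, B = (11.0, -19.0). ∠QBA = 85.4° gives BA at 1.00° from the x-axis; with |BA| = 28.2, A = (39.2, -18.5). Then |EA| = |A − E| = 27.1.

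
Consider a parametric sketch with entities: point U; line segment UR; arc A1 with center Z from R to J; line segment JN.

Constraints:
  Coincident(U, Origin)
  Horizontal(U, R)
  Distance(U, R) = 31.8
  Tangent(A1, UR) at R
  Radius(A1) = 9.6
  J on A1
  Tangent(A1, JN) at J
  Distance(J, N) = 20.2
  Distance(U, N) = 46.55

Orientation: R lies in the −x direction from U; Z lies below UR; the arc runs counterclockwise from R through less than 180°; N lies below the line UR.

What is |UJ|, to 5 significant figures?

42.806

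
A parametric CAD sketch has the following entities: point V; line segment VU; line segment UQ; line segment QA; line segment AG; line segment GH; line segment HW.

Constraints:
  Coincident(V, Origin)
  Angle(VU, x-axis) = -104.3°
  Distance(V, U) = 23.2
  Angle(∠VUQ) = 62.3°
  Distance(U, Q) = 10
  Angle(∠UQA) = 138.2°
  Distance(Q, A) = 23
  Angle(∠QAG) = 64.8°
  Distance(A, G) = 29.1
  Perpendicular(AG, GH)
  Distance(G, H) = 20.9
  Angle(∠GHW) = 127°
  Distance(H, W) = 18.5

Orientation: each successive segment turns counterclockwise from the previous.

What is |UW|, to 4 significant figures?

8.680

The perpendicularity gives GH at right angles to AG, so GH runs at -99.60°; with |GH| = 20.9, H = (-15.05, -17.03). ∠GHW = 127.0° gives HW at -46.60° from the x-axis; with |HW| = 18.5, W = (-2.343, -30.47). Then |UW| = |W − U| = 8.680.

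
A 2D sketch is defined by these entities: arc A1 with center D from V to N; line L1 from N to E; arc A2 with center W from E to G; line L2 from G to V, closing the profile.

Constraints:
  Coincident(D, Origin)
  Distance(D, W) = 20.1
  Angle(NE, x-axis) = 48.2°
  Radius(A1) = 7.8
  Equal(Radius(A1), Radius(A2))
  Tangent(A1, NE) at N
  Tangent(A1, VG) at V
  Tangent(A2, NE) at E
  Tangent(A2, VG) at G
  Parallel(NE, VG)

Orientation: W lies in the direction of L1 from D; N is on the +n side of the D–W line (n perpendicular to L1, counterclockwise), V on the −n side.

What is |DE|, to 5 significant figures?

21.560

The slot axis is L1's direction at 48.2°, so u = (cos 48.2°, sin 48.2°) = (0.66653, 0.74548) and n = (−sin 48.2°, cos 48.2°) = (-0.74548, 0.66653). D is at the origin and W lies 20.1 along u from D, so W = 20.1·u = (13.397, 14.984). Tangency of A1 to both parallel lines with radius 7.8 puts N and V at D ± 7.8·n: N = (-5.8147, 5.1990), V = (5.8147, -5.1990). Equal radii place E and G the same way about W: E = W + 7.8·n = (7.5826, 20.183), G = W − 7.8·n = (19.212, 9.7851). Then |DE| = |E − D| = 21.560.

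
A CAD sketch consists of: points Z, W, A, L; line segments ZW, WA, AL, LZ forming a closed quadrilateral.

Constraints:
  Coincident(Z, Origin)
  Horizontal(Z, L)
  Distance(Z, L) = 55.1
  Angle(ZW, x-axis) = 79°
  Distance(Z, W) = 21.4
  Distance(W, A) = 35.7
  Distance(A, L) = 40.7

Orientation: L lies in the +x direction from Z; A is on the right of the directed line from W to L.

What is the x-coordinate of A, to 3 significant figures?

16.4

Checks: ZW at 79.00° ✓; |WA| = 35.70 ✓; |AL| = 40.70 ✓.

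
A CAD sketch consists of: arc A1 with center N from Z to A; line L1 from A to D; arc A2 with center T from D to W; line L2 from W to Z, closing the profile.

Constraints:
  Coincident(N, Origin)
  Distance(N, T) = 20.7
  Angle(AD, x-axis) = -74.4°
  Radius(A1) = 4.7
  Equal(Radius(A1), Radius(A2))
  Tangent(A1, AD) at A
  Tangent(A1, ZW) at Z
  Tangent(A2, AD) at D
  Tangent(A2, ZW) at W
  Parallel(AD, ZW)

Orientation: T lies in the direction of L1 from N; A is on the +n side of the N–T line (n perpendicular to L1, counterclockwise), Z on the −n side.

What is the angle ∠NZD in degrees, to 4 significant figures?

65.58°

The slot axis is L1's direction at -74.4°, so u = (cos -74.4°, sin -74.4°) = (0.2689, -0.9632) and n = (−sin -74.4°, cos -74.4°) = (0.9632, 0.2689). N is at the origin and T lies 20.7 along u from N, so T = 20.7·u = (5.567, -19.94). Tangency of A1 to both parallel lines with radius 4.7 puts A and Z at N ± 4.7·n: A = (4.527, 1.264), Z = (-4.527, -1.264). Equal radii place D and W the same way about T: D = T + 4.7·n = (10.09, -18.67), W = T − 4.7·n = (1.040, -21.20). Then cos ∠NZD = ZN·ZD / (|ZN||ZD|), giving 65.58°.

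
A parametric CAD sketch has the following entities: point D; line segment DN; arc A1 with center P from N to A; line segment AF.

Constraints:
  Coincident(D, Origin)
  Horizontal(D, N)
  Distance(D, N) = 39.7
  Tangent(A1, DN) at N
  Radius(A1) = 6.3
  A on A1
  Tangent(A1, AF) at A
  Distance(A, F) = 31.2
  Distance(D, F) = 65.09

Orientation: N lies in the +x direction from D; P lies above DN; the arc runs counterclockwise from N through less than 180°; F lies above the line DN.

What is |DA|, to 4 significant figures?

45.88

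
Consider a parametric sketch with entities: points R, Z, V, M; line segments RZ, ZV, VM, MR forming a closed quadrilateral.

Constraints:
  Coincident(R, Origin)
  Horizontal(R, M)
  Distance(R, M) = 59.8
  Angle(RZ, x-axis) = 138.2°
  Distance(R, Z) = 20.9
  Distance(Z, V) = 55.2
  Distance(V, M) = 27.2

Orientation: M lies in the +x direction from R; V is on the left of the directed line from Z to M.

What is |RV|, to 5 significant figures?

43.402

Checks: |ZV| = 55.20 ✓; |VM| = 27.20 ✓.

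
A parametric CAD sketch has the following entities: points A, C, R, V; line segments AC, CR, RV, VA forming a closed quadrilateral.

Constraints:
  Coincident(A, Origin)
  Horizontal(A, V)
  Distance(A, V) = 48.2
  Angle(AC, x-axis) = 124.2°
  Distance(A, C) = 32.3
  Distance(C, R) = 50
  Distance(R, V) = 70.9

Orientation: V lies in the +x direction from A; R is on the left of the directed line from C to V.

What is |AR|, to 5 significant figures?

65.194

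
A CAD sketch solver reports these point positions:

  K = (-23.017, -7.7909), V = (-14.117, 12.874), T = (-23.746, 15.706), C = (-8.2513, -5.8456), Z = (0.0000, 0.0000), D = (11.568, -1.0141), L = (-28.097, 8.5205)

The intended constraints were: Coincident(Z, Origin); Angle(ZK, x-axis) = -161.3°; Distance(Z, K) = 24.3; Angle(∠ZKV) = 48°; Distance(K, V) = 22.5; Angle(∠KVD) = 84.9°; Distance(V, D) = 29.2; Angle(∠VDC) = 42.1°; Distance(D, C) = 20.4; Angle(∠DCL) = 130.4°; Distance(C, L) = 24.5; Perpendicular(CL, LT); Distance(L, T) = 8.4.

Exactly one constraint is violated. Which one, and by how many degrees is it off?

Perpendicular(CL, LT) — off by 4.70°.

Z = (0.00, 0.00) ✓; ZK at -161.3° ✓; |ZK| = 24.30 ✓; ∠ZKV = 48.00° ✓; |KV| = 22.50 ✓; ∠KVD = 84.90° ✓; |VD| = 29.20 ✓; ∠VDC = 42.10° ✓; |DC| = 20.40 ✓; ∠DCL = 130.4° ✓; |CL| = 24.50 ✓; ∠(CL, LT) = 85.30° ✗; |LT| = 8.400 ✓.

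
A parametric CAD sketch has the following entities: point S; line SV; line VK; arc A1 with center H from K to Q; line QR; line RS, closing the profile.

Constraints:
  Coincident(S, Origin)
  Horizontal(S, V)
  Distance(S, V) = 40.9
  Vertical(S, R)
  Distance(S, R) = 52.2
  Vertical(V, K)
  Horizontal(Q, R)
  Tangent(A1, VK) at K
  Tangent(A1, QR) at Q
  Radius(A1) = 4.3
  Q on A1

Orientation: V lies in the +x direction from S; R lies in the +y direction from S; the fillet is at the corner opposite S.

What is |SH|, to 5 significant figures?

60.282

S is at the origin; SV is horizontal with |SV| = 40.9 and V on the +x side, so V = (40.900, 0.0000). SR is vertical with |SR| = 52.2 and R on the +y side, so R = (0.0000, 52.200). The virtual corner opposite S is at (40.900, 52.200). Tangency of A1 to VK means the radius HK is perpendicular to VK and the tangent condition forces HQ to be normal to QR, with radius 4.3, so the center H sits 4.3 in from both sides at H = (36.600, 47.900). Then |SH| = |H − S| = 60.282.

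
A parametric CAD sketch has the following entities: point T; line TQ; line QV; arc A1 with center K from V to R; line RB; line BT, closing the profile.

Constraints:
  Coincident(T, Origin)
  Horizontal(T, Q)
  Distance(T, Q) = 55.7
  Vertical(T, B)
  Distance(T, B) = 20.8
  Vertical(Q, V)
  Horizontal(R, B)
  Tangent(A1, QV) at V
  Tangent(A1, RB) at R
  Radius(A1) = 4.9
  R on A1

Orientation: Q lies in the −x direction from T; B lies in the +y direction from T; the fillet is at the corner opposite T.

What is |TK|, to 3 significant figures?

53.2

T and B share the same x with |TB| = 20.8 and B on the +y side, so B = (0.00, 20.8). The virtual corner opposite T is at (-55.7, 20.8). Since A1 is tangent to QV there, KV ⟂ QV and A1 meets RB tangentially, so KR is at right angles to RB, with radius 4.9, so the center K sits 4.9 in from both sides at K = (-50.8, 15.9). Then |TK| = |K − T| = 53.2.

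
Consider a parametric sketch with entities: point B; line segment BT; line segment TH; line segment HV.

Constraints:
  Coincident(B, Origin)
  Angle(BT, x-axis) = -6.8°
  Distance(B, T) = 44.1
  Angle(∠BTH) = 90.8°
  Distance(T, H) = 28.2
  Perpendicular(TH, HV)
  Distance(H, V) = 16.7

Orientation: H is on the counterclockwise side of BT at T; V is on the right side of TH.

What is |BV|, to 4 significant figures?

67.28

B is at the origin; BT runs at -6.8° with length 44.1, so T = 44.1·(cos -6.8°, sin -6.8°) = (43.79, -5.222). ∠BTH = 90.8°, so TH runs at -6.8° + (180° − 90.8°) = 82.40° from the x-axis; with |TH| = 28.2, H = T + 28.2·(cos 82.40°, sin 82.40°) = (47.52, 22.73). TH ⟂ HV; with |HV| = 16.7 on the right of TH, V = H + 16.7·(0.9912, -0.1323) = (64.07, 20.52). Then |BV| = |V − B| = 67.28.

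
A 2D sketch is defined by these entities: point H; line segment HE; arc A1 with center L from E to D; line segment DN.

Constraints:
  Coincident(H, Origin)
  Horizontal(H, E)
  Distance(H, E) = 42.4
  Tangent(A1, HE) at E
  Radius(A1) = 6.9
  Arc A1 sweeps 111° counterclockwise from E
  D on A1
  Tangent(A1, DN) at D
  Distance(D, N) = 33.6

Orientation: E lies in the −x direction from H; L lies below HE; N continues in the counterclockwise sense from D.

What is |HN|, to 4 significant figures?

54.90

H is at the origin; H and E share the same y with |HE| = 42.4 and E on the −x side, so E = (-42.40, 0.000). The tangent condition forces LE to be normal to HE, so L = E + (0, -6.9) = (-42.40, -6.900). On A1, E sits at bearing 90° from L; a 111° counterclockwise sweep puts D at bearing 201°, so D = L + 6.9·(cos 201°, sin 201°) = (-48.84, -9.373). Tangency of A1 to DN means the radius LD is perpendicular to DN, so DN runs along (−sin 201°, cos 201°); with |DN| = 33.6, N = (-36.80, -40.74). Then |HN| = |N − H| = 54.90.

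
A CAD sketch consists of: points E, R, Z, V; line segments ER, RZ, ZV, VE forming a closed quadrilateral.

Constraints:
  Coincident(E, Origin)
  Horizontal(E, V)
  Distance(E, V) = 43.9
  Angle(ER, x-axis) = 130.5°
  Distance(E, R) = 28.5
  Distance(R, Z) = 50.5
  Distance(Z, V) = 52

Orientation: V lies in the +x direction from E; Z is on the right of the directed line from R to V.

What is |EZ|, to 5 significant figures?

25.820

E is at the origin; E and V share the same y with |EV| = 43.9 and V in +x, so V = (43.9, 0). ER runs at 130.5° with |ER| = 28.5, so R = (-18.509, 21.672). Z is determined by |RZ| = 50.5 and |ZV| = 52.0 together: it lies at the intersection of circle(R, 50.5) and circle(V, 52.0). With |RV| = 66.065, the foot of the radical line on RV is 31.869 from R and the perpendicular offset is √(50.5² − 31.869²) = 39.174. Taking the right-of-RV solution: Z = (-1.2544, -25.789).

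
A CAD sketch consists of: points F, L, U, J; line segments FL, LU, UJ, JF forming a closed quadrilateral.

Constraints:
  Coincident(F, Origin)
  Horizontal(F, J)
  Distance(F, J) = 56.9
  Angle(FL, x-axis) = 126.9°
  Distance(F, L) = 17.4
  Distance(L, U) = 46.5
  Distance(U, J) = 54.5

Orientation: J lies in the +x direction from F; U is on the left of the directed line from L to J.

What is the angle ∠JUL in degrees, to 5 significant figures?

85.437°

Checks: |LU| = 46.50 ✓; |UJ| = 54.50 ✓.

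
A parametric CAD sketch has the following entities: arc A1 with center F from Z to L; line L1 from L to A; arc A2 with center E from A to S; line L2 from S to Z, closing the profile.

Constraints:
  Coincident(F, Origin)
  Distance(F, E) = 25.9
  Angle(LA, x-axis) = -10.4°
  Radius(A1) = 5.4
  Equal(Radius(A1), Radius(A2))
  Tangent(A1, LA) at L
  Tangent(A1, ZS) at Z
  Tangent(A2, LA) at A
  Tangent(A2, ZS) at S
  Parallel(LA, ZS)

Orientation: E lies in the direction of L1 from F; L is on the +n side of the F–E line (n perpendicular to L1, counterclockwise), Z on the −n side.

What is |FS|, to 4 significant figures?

26.46

The slot axis is L1's direction at -10.4°, so u = (cos -10.4°, sin -10.4°) = (0.9836, -0.1805) and n = (−sin -10.4°, cos -10.4°) = (0.1805, 0.9836). F is at the origin and E lies 25.9 along u from F, so E = 25.9·u = (25.47, -4.675). Tangency of A1 to both parallel lines with radius 5.4 puts L and Z at F ± 5.4·n: L = (0.9748, 5.311), Z = (-0.9748, -5.311). Equal radii place A and S the same way about E: A = E + 5.4·n = (26.45, 0.6358), S = E − 5.4·n = (24.50, -9.987). Then |FS| = |S − F| = 26.46.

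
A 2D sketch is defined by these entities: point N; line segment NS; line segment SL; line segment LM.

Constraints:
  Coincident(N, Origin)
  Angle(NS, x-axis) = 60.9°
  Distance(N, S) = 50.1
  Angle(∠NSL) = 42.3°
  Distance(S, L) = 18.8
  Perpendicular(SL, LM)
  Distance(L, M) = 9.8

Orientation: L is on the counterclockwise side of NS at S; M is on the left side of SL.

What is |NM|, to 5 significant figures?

30.089

N is at the origin; NS runs at 60.9° with length 50.1, so S = 50.1·(cos 60.9°, sin 60.9°) = (24.365, 43.776). ∠NSL = 42.3°, so SL runs at 60.9° + (180° − 42.3°) = 198.60° from the x-axis; with |SL| = 18.8, L = S + 18.8·(cos 198.60°, sin 198.60°) = (6.5474, 37.780). SL is perpendicular to LM; with |LM| = 9.8 on the left of SL, M = L + 9.8·(0.31896, -0.94777) = (9.6732, 28.491). Then |NM| = |M − N| = 30.089.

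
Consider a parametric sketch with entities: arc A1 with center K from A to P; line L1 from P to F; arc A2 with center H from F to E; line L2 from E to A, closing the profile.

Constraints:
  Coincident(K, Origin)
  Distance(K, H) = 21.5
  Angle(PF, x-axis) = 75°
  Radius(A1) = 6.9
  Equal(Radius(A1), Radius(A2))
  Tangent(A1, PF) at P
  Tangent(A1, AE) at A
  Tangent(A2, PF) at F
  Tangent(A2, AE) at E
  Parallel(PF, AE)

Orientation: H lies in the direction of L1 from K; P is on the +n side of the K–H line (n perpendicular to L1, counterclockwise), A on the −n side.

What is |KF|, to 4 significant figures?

22.58

The slot axis is L1's direction at 75.0°, so u = (cos 75.0°, sin 75.0°) = (0.2588, 0.9659) and n = (−sin 75.0°, cos 75.0°) = (-0.9659, 0.2588). K is at the origin and H lies 21.5 along u from K, so H = 21.5·u = (5.565, 20.77). Tangency of A1 to both parallel lines with radius 6.9 puts P and A at K ± 6.9·n: P = (-6.665, 1.786), A = (6.665, -1.786). Equal radii place F and E the same way about H: F = H + 6.9·n = (-1.100, 22.55), E = H − 6.9·n = (12.23, 18.98). Then |KF| = |F − K| = 22.58.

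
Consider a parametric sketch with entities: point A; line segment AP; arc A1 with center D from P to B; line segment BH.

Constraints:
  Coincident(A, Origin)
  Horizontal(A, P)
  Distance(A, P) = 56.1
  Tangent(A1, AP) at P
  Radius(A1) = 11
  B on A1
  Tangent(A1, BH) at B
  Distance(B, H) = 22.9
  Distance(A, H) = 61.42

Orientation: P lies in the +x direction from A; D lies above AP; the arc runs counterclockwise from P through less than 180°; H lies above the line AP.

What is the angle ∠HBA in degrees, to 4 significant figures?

66.04°

Checks: A.y = 0.00, P.y = 0.00 ✓; |DB| = 11.00 ✓; ∠(DB, BH) = 90.00° ✓; |BH| = 22.90 ✓; |AH| = 61.42 ✓.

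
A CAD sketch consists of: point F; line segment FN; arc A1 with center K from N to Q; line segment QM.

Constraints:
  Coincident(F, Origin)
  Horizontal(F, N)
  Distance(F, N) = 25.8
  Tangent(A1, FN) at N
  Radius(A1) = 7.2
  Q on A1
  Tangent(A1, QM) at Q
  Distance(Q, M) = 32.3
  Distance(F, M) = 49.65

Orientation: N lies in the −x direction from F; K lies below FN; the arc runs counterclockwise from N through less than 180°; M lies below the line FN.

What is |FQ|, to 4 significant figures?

33.92

F is at the origin; FN is horizontal with |FN| = 25.8 and N on the −x side, so N = (-25.80, 0.000). A1 meets FN tangentially, so KN is at right angles to FN, so K = N + (0, -7.2) = (-25.80, -7.200). Since KQ ⟂ QM (tangency), |KM| = √(7.2² + 32.3²) = 33.09 regardless of where Q sits on A1. So M lies on both circle(F, 49.65) and circle(K, 33.09); the below-FN intersection is M = (-29.26, -40.11). Q is the foot of the tangent from M: Q = (-32.95, -8.023).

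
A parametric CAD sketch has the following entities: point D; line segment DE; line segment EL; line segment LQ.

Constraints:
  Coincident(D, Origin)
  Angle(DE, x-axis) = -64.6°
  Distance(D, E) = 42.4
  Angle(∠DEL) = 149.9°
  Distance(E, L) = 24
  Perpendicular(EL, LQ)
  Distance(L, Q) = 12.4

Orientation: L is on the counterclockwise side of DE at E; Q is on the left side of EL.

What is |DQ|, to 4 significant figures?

61.33

D is at the origin; DE runs at -64.6° with length 42.4, so E = 42.4·(cos -64.6°, sin -64.6°) = (18.19, -38.30). ∠DEL = 149.9°, so EL runs at -64.6° + (180° − 149.9°) = -34.50° from the x-axis; with |EL| = 24.0, L = E + 24.0·(cos -34.50°, sin -34.50°) = (37.97, -51.90). The perpendicularity gives LQ at right angles to EL; with |LQ| = 12.4 on the left of EL, Q = L + 12.4·(0.5664, 0.8241) = (44.99, -41.68). Then |DQ| = |Q − D| = 61.33.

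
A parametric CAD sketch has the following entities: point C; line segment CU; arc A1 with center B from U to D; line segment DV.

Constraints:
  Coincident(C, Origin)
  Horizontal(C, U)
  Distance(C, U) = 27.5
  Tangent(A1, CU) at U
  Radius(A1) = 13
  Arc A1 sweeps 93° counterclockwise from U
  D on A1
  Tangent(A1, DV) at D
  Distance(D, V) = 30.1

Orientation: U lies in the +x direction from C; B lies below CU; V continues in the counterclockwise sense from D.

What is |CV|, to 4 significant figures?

46.61

On A1, U sits at bearing 90° from B; a 93° counterclockwise sweep puts D at bearing 183°, so D = B + 13.0·(cos 183°, sin 183°) = (14.52, -13.68). Tangency of A1 to DV means the radius BD is perpendicular to DV, so DV runs along (−sin 183°, cos 183°); with |DV| = 30.1, V = (16.09, -43.74). Then |CV| = |V − C| = 46.61.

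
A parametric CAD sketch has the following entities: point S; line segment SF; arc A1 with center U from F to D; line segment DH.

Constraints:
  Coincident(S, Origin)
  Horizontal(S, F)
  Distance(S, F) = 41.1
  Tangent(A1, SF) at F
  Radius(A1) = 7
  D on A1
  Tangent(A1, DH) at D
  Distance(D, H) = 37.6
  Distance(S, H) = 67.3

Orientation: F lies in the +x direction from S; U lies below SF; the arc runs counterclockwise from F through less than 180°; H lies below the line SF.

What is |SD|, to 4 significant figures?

36.19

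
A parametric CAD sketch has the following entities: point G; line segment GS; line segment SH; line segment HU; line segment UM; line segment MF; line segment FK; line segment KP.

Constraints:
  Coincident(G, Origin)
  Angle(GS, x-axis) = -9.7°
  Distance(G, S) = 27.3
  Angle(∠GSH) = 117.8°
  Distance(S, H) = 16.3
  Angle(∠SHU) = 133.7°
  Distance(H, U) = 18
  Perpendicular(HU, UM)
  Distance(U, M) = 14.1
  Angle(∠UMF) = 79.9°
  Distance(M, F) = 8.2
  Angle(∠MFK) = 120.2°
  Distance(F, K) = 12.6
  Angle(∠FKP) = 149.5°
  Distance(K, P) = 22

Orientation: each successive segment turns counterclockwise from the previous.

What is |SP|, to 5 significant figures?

38.681

G is at the origin; GS runs at -9.7° with length 27.3, so S = (26.910, -4.5998). ∠GSH = 117.8° gives SH at 52.500° from the x-axis; with |SH| = 16.3, H = (36.833, 8.3319). ∠SHU = 133.7° gives HU at 98.800° from the x-axis; with |HU| = 18.0, U = (34.079, 26.120). HU is perpendicular to UM, so UM runs at -171.20°; with |UM| = 14.1, M = (20.145, 23.963). ∠UMF = 79.9° gives MF at -71.100° from the x-axis; with |MF| = 8.2, F = (22.801, 16.205). ∠MFK = 120.2° gives FK at -11.300° from the x-axis; with |FK| = 12.6, K = (35.157, 13.736). ∠FKP = 149.5° gives KP at 19.200° from the x-axis; with |KP| = 22.0, P = (55.933, 20.971). Then |SP| = |P − S| = 38.681.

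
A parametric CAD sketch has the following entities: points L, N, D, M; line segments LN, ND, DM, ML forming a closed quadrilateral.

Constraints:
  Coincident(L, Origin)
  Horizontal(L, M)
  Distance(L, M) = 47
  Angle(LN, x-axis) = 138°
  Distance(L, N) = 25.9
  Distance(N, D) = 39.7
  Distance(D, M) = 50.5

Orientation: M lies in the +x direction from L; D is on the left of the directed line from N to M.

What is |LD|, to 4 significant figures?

41.09

L is at the origin; L and M share the same y with |LM| = 47.0 and M in +x, so M = (47.0, 0). LN runs at 138.0° with |LN| = 25.9, so N = (-19.25, 17.33). D is determined by |ND| = 39.7 and |DM| = 50.5 together: it lies at the intersection of circle(N, 39.7) and circle(M, 50.5). With |NM| = 68.48, the foot of the radical line on NM is 27.13 from N and the perpendicular offset is √(39.7² − 27.13²) = 28.99. Taking the left-of-NM solution: D = (14.33, 38.51).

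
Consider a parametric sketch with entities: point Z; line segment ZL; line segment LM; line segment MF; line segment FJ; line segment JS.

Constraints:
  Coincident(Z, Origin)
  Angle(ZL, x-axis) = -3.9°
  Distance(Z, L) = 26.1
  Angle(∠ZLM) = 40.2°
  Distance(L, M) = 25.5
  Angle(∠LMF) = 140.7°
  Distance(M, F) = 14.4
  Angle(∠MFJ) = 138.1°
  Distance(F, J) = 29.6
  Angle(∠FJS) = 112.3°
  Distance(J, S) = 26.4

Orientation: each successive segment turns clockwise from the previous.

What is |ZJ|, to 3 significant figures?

30.2

∠LMF = 140.7° gives MF at 177° from the x-axis; with |MF| = 14.4, F = (-8.89, -16.1). ∠MFJ = 138.1° gives FJ at 135° from the x-axis; with |FJ| = 29.6, J = (-29.9, 4.78). Then |ZJ| = |J − Z| = 30.2.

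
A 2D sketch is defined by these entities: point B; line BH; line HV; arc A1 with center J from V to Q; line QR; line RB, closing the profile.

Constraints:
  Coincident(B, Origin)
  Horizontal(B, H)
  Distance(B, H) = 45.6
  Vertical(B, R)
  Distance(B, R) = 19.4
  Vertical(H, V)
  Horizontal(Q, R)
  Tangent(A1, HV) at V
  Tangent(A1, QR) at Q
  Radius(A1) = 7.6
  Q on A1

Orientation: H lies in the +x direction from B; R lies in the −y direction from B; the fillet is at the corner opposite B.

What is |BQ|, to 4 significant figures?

42.67

B is at the origin; BH is horizontal with |BH| = 45.6 and H on the +x side, so H = (45.60, 0.000). B and R share the same x with |BR| = 19.4 and R on the −y side, so R = (0.000, -19.40). The virtual corner opposite B is at (45.60, -19.40). Since A1 is tangent to HV there, JV ⟂ HV and tangency of A1 to QR means the radius JQ is perpendicular to QR, with radius 7.6, so the center J sits 7.6 in from both sides at J = (38.00, -11.80). That places the tangent points at V = (45.60, -11.80) on HV and Q = (38.00, -19.40) on QR. Then |BQ| = |Q − B| = 42.67.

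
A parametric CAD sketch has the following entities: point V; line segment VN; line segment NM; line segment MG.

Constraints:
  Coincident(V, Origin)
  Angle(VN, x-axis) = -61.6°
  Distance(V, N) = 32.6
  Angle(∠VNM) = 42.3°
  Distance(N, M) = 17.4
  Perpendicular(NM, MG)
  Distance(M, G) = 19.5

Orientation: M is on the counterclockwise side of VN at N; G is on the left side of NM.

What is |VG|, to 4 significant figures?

7.142

V is at the origin; VN runs at -61.6° with length 32.6, so N = 32.6·(cos -61.6°, sin -61.6°) = (15.51, -28.68). ∠VNM = 42.3°, so NM runs at -61.6° + (180° − 42.3°) = 76.10° from the x-axis; with |NM| = 17.4, M = N + 17.4·(cos 76.10°, sin 76.10°) = (19.69, -11.79). The perpendicularity gives MG at right angles to NM; with |MG| = 19.5 on the left of NM, G = M + 19.5·(-0.9707, 0.2402) = (0.7563, -7.102). Then |VG| = |G − V| = 7.142.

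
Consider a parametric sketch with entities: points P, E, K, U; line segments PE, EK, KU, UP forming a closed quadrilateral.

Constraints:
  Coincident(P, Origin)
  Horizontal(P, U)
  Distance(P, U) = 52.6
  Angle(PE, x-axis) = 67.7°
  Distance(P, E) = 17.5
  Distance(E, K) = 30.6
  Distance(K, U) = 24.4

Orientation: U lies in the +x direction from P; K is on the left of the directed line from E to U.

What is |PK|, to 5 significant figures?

41.641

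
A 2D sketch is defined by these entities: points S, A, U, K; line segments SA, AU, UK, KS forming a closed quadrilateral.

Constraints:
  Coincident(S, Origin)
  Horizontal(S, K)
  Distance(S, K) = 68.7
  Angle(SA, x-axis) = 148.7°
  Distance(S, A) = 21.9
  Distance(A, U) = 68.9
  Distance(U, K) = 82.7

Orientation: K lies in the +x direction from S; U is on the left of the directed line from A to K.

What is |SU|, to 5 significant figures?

70.831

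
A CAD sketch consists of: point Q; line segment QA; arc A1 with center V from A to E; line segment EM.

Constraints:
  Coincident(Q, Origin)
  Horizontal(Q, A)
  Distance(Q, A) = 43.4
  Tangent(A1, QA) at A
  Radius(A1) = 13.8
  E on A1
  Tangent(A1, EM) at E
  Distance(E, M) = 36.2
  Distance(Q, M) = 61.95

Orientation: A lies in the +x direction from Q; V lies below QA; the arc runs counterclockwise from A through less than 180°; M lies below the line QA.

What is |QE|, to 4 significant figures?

33.56

Q is at the origin; Q and A share the same y with |QA| = 43.4 and A on the +x side, so A = (43.40, 0.000). Since A1 is tangent to QA there, VA ⟂ QA, so V = A + (0, -13.8) = (43.40, -13.80). Since VE ⟂ EM (tangency), |VM| = √(13.8² + 36.2²) = 38.74 regardless of where E sits on A1. So M lies on both circle(Q, 61.95) and circle(V, 38.74); the below-QA intersection is M = (34.44, -51.49). E is the foot of the tangent from M: E = (29.72, -15.60).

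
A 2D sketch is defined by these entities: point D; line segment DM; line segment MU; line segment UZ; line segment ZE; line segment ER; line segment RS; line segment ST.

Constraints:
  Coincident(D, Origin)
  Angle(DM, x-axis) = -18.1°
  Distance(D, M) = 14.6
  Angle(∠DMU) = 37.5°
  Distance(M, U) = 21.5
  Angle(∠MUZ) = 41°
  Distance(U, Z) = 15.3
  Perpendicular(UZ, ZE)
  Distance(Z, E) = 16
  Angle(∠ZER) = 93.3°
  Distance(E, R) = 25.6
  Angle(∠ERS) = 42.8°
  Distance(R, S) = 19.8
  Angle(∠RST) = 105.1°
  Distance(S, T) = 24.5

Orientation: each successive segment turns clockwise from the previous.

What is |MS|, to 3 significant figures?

16.8

D is at the origin; DM runs at -18.1° with length 14.6, so M = (13.9, -4.54). ∠DMU = 37.5° gives MU at -161° from the x-axis; with |MU| = 21.5, U = (-6.40, -11.7). ∠MUZ = 41.0° gives UZ at 60.4° from the x-axis; with |UZ| = 15.3, Z = (1.16, 1.63). UZ is perpendicular to ZE, so ZE runs at -29.6°; with |ZE| = 16.0, E = (15.1, -6.28). ∠ZER = 93.3° gives ER at -116° from the x-axis; with |ER| = 25.6, R = (3.72, -29.2). ∠ERS = 42.8° gives RS at 106° from the x-axis; with |RS| = 19.8, S = (-1.90, -10.2). Then |MS| = |S − M| = 16.8.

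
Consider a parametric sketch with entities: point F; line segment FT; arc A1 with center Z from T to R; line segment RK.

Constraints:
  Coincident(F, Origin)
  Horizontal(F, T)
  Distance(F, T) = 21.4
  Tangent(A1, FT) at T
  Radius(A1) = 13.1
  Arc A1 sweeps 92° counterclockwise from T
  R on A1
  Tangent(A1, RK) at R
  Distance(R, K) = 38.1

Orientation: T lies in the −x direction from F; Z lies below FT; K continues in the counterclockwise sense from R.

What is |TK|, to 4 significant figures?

52.96

F is at the origin; F and T share the same y with |FT| = 21.4 and T on the −x side, so T = (-21.40, 0.000). Since A1 is tangent to FT there, ZT ⟂ FT, so Z = T + (0, -13.1) = (-21.40, -13.10). On A1, T sits at bearing 90° from Z; a 92° counterclockwise sweep puts R at bearing 182°, so R = Z + 13.1·(cos 182°, sin 182°) = (-34.49, -13.56). Since A1 is tangent to RK there, ZR ⟂ RK, so RK runs along (−sin 182°, cos 182°); with |RK| = 38.1, K = (-33.16, -51.63). Then |TK| = |K − T| = 52.96.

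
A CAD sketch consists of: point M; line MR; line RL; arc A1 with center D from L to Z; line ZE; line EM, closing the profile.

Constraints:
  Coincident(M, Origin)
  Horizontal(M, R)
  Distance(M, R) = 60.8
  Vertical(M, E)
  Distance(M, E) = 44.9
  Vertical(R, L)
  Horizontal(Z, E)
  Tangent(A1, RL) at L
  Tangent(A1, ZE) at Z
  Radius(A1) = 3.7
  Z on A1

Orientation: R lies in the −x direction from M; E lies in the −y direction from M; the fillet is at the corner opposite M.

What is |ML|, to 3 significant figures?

73.4

M is at the origin; M and R share the same y with |MR| = 60.8 and R on the −x side, so R = (-60.8, 0.00). ME is vertical with |ME| = 44.9 and E on the −y side, so E = (0.00, -44.9). The virtual corner opposite M is at (-60.8, -44.9). Since A1 is tangent to RL there, DL ⟂ RL and tangency of A1 to ZE means the radius DZ is perpendicular to ZE, with radius 3.7, so the center D sits 3.7 in from both sides at D = (-57.1, -41.2). That places the tangent points at L = (-60.8, -41.2) on RL and Z = (-57.1, -44.9) on ZE. Then |ML| = |L − M| = 73.4.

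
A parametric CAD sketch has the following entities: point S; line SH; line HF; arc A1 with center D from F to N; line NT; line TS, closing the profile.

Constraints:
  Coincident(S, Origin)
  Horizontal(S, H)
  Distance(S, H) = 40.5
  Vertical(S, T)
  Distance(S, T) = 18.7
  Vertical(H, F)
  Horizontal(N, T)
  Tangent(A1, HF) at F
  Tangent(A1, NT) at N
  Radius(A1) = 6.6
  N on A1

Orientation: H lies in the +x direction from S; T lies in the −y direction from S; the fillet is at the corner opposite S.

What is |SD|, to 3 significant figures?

36.0

S is at the origin; SH is horizontal with |SH| = 40.5 and H on the +x side, so H = (40.5, 0.00). S and T share the same x with |ST| = 18.7 and T on the −y side, so T = (0.00, -18.7). The virtual corner opposite S is at (40.5, -18.7). A1 meets HF tangentially, so DF is at right angles to HF and tangency of A1 to NT means the radius DN is perpendicular to NT, with radius 6.6, so the center D sits 6.6 in from both sides at D = (33.9, -12.1). Then |SD| = |D − S| = 36.0.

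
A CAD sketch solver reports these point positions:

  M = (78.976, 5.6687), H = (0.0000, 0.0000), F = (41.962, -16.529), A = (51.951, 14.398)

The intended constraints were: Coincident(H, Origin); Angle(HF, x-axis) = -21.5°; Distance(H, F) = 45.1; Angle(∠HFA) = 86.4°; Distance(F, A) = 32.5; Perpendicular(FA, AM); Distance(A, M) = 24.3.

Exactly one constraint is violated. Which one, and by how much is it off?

Distance(A, M) = 24.3 — off by 4.10.

H = (0.00, 0.00) ✓; HF at -21.50° ✓; |HF| = 45.10 ✓; ∠HFA = 86.40° ✓; |FA| = 32.50 ✓; ∠(FA, AM) = 90.00° ✓; |AM| = 28.40 ✗.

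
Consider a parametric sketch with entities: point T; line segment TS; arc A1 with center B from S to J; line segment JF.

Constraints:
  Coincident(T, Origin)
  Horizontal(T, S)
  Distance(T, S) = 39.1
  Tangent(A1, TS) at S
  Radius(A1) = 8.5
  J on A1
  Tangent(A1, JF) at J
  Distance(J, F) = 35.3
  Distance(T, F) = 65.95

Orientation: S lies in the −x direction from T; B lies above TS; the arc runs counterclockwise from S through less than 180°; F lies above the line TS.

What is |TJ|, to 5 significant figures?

34.293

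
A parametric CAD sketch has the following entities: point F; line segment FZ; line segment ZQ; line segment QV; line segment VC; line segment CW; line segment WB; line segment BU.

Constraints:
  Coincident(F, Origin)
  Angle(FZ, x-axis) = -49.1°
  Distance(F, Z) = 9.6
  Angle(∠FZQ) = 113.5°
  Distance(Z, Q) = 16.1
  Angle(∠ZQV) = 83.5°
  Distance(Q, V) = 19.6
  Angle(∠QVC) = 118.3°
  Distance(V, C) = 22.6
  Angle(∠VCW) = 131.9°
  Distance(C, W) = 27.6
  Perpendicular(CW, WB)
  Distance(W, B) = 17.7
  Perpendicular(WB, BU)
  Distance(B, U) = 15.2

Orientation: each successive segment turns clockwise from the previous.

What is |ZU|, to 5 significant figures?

12.247

F is at the origin; FZ runs at -49.1° with length 9.6, so Z = (6.2855, -7.2562). ∠FZQ = 113.5° gives ZQ at -115.60° from the x-axis; with |ZQ| = 16.1, Q = (-0.67107, -21.776). ∠ZQV = 83.5° gives QV at 147.90° from the x-axis; with |QV| = 19.6, V = (-17.275, -11.360). ∠QVC = 118.3° gives VC at 86.200° from the x-axis; with |VC| = 22.6, C = (-15.777, 11.190). ∠VCW = 131.9° gives CW at 38.100° from the x-axis; with |CW| = 27.6, W = (5.9425, 28.220). The perpendicularity gives WB at right angles to CW, so WB runs at -51.900°; with |WB| = 17.7, B = (16.864, 14.291). WB ⟂ BU, so BU runs at -141.90°; with |BU| = 15.2, U = (4.9027, 4.9125). Then |ZU| = |U − Z| = 12.247.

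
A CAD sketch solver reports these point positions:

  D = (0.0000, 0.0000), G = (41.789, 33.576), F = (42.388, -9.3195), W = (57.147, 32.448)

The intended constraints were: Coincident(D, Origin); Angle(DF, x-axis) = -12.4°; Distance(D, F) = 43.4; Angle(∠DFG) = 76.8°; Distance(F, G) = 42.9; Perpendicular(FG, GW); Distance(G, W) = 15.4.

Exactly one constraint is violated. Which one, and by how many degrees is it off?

Perpendicular(FG, GW) — off by 5.00°.

D = (0.00, 0.00) ✓; DF at -12.40° ✓; |DF| = 43.40 ✓; ∠DFG = 76.80° ✓; |FG| = 42.90 ✓; ∠(FG, GW) = 95.00° ✗; |GW| = 15.40 ✓.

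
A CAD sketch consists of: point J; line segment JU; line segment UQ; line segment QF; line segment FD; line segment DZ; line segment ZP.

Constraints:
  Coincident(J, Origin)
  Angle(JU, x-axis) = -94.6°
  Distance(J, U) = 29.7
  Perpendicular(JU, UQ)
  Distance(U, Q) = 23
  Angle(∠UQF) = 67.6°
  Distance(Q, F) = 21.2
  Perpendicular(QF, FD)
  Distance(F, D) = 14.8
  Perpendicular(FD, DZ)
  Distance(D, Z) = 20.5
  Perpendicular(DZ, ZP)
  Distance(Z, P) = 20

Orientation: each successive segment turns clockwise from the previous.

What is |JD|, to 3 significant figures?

15.8

∠UQF = 67.6° gives QF at 63.0° from the x-axis; with |QF| = 21.2, F = (-15.7, -8.87). QF is perpendicular to FD, so FD runs at -27.0°; with |FD| = 14.8, D = (-2.50, -15.6). Then |JD| = |D − J| = 15.8.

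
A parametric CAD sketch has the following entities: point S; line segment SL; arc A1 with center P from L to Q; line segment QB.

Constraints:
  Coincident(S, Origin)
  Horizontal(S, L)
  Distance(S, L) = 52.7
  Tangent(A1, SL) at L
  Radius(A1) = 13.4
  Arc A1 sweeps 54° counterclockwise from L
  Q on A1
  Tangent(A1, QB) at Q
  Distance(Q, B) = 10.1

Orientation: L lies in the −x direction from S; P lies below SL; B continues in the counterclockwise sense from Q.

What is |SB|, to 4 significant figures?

70.81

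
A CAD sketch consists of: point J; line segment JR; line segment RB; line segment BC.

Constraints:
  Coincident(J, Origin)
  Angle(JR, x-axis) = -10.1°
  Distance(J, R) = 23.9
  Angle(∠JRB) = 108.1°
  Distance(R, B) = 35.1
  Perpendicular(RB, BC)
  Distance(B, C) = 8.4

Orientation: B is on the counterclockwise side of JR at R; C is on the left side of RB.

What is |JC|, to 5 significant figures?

44.871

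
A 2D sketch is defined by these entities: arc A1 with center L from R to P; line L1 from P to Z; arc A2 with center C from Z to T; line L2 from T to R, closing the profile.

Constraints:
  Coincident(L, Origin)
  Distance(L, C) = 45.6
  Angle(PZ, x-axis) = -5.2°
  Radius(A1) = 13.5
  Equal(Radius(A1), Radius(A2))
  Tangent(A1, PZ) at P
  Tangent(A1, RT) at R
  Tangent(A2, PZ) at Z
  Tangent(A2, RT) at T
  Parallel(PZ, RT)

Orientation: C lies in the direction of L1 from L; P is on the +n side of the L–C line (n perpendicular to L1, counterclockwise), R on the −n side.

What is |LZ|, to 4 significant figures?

47.56

The slot axis is L1's direction at -5.2°, so u = (cos -5.2°, sin -5.2°) = (0.9959, -0.09063) and n = (−sin -5.2°, cos -5.2°) = (0.09063, 0.9959). L is at the origin and C lies 45.6 along u from L, so C = 45.6·u = (45.41, -4.133). Tangency of A1 to both parallel lines with radius 13.5 puts P and R at L ± 13.5·n: P = (1.224, 13.44), R = (-1.224, -13.44). Equal radii place Z and T the same way about C: Z = C + 13.5·n = (46.64, 9.312), T = C − 13.5·n = (44.19, -17.58). Then |LZ| = |Z − L| = 47.56.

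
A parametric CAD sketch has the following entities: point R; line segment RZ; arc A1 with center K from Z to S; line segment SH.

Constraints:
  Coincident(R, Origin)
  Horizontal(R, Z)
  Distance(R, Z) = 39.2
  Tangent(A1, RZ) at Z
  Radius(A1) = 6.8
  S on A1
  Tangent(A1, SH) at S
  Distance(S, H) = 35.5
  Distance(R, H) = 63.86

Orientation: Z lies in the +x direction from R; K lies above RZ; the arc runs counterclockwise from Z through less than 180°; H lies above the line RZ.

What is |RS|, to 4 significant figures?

46.42

R is at the origin; RZ is horizontal with |RZ| = 39.2 and Z on the +x side, so Z = (39.20, 0.000). The tangent condition forces KZ to be normal to RZ, so K = Z + (0, 6.8) = (39.20, 6.800). Since KS ⟂ SH (tangency), |KH| = √(6.8² + 35.5²) = 36.15 regardless of where S sits on A1. So H lies on both circle(R, 63.86) and circle(K, 36.15); the above-RZ intersection is H = (48.29, 41.78). S is the foot of the tangent from H: S = (45.99, 6.358).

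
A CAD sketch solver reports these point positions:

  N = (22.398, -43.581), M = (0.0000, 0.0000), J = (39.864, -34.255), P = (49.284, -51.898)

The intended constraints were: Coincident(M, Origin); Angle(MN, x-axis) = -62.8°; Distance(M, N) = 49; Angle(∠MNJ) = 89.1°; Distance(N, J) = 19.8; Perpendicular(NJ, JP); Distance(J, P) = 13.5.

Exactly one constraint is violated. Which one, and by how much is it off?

Distance(J, P) = 13.5 — off by 6.50.

M = (0.00, 0.00) ✓; MN at -62.80° ✓; |MN| = 49.00 ✓; ∠MNJ = 89.10° ✓; |NJ| = 19.80 ✓; ∠(NJ, JP) = 90.00° ✓; |JP| = 20.00 ✗.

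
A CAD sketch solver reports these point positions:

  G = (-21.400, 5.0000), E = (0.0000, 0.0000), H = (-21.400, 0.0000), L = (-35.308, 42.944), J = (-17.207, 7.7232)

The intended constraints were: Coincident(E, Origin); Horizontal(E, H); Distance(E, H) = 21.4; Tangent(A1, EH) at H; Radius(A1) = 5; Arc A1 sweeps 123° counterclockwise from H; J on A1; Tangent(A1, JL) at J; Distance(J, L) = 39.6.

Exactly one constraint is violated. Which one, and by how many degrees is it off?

Tangent(A1, JL) at J — off by 5.80°.

E = (0.00, 0.00) ✓; E.y = 0.00, H.y = 0.00 ✓; |EH| = 21.40 ✓; ∠(GH, HE) = 90.00° ✓; |GH| = 5.000 ✓; bearing(G→J) − bearing(G→H) = 123.0° ✓; |GJ| = 5.000 ✓; ∠(GJ, JL) = 95.80° ✗; |JL| = 39.60 ✓.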